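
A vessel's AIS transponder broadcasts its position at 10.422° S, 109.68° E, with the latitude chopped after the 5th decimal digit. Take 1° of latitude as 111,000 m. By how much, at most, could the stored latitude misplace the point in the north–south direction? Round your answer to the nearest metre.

1 metres

Truncating at 5 decimal places can drop up to a full unit in the last place, so the latitude may be off by as much as 1e-05°.
Along the meridian that is 1e-05° × 111000 m/° = 1.11 m.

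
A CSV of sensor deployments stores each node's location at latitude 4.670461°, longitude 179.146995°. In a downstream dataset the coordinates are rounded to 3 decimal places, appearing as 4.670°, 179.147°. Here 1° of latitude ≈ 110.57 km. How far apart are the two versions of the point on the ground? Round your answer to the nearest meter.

51 meters

The latitude changed by +0.000461° and the longitude by -0.000005°.
N–S: 0.000461° × 110570 m/° = 50.9728 m.
E–W at 4.67°: -0.000005° × 110570 × cos 4.67° = -0.000005 × 110570 × 0.9967 ≈ -0.551015 m.
Combined displacement = (50.9728² + 0.551015²)^½ ≈ 50.9757 m.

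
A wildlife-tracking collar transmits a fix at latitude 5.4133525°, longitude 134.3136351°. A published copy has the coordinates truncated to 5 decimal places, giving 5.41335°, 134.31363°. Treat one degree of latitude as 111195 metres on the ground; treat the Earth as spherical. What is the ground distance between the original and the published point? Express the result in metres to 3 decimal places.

0.629 metres

Δlat = 5.4133525 − 5.41335 = +0.0000025°; Δlon = 134.3136351 − 134.31363 = +0.0000051°.
North–south shift: 0.0000025 × 111195 = 0.277987 m.
East–west at this latitude: 0.0000051° × 111195 × cos 5.41335° ≈ 0.0000051 × 110699 = 0.564565 m.
Distance: √(0.277987² + 0.564565²) ≈ 0.629294 m.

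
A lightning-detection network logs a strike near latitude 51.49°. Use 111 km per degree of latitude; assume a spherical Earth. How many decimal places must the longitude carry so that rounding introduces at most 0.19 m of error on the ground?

At 51.49° one degree of longitude covers 111000 × cos 51.49° ≈ 111000 × 0.6227 ≈ 69114.3 m.
N decimal places → at most half a unit in the last place, 0.5 × 10⁻ᴺ° = 69114.3/2 × 10⁻ᴺ m.
Need 0.5 × 69114.3 × 10⁻ᴺ ≤ 0.19 → 10⁻ᴺ ≤ 5.498e-06, so N ≥ 5.26.
At 5 places the error can reach 0.346 m, but 6 places keeps it to 0.0346 m.

6 decimal places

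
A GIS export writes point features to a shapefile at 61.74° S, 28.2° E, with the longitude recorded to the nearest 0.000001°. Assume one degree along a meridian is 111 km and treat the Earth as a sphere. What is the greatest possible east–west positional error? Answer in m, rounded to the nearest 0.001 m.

0.026 m

Rounding to 6 decimal places leaves the longitude within ±5e-07° of the true value.
One degree of longitude at 61.74° is 111000 × cos 61.74° ≈ 111000 × 0.4735 = 52555.5 m.
East–west error: 5e-07° × 52555.5 m/° ≈ 0.0262778 m.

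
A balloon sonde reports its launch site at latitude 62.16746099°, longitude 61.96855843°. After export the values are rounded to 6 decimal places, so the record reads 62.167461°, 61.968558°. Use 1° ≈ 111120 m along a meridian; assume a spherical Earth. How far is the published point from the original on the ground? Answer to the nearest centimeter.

2 centimeters

Δlat = 62.16746099 − 62.167461 = -0.00000001°; Δlon = 61.96855843 − 61.968558 = +0.00000043°.
N–S: -0.00000001° × 111120 m/° = -0.0011112 m.
E–W at 62.1675°: 0.00000043° × 111120 × cos 62.1675° = 0.00000043 × 111120 × 0.4669 ≈ 0.0223087 m.
Combined displacement = (0.0011112² + 0.0223087²)^½ ≈ 0.0223364 m.
That is 0.0223364 m = 2.2336 cm.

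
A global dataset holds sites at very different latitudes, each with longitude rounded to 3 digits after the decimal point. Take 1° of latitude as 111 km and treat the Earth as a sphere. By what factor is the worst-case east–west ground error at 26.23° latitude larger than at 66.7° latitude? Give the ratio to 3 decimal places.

2.268

Rounding to 3 decimal places leaves the longitude within ±0.0005° of the true value.
At 26.23°: 0.0005° × 111000 × cos 26.23° = 0.0005 × 111000 × 0.8970 ≈ 49.785 m.
Error at 66.7° = 0.0005° × 111000 × cos 66.7° ≈ 55.5 × 0.3955 = 21.953 m.
The ratio reduces to cos 26.23° / cos 66.7° = 0.8970/0.3955 ≈ 2.2678.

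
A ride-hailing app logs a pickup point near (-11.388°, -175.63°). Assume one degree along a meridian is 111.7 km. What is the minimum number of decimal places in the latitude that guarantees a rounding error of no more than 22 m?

4 decimal places

One degree of latitude covers 111700 m.
Rounding to N decimal places gives at most 0.5 × 10⁻ᴺ degrees of error, i.e. 0.5 × 10⁻ᴺ × 111700 m.
Need 0.5 × 111700 × 10⁻ᴺ ≤ 22 → 10⁻ᴺ ≤ 3.939e-04, so N ≥ 3.40.
So 4 decimal places suffice (5.58 m); 3 would allow up to 55.9 m.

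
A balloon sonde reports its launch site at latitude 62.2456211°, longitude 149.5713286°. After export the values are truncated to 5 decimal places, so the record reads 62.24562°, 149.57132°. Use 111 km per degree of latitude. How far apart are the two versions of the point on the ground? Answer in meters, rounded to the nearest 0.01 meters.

The latitude changed by +0.0000011° and the longitude by +0.0000086°.
North–south shift: 0.0000011 × 111000 = 0.1221 m.
E–W at 62.2456°: 0.0000086° × 111000 × cos 62.2456° = 0.0000086 × 111000 × 0.4657 ≈ 0.44454 m.
Hypotenuse of the two orthogonal shifts: √(0.1221² + 0.44454²) = 0.461004 m.

0.46 meters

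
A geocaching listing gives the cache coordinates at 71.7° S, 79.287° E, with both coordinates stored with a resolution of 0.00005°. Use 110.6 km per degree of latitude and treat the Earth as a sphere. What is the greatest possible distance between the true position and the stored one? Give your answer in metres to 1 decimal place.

2.9 metres

With a 0.00005° grid the true value lies within half a step, ±0.00005°/2 = ±2.5e-05°, of the stored one.
North–south component: 2.5e-05° × 110600 = 2.765 m.
E–W at 71.7°: 2.5e-05° × 110600 × cos 71.7° = 2.5e-05 × 110600 × 0.3140 ≈ 0.868189 m.
The two errors are perpendicular, so the maximum displacement is √(2.765² + 0.868189²) ≈ 2.8981 m.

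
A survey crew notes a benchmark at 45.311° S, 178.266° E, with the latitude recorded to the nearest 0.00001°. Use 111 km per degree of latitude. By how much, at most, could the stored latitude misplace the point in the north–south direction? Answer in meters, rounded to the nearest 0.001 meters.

0.555 meters

Rounding to 5 decimal places leaves the latitude within ±5e-06° of the true value.
So the N–S error is at most 5e-06 × 111000 = 0.555 m.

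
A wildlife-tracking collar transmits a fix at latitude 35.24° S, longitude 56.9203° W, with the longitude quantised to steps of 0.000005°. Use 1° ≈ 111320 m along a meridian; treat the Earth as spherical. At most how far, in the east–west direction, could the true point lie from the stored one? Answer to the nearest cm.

With a 0.000005° grid the true value lies within half a step, ±0.000005°/2 = ±2.5e-06°, of the stored one.
At latitude 35.24° a degree of longitude spans 111320 m × cos 35.24° = 111320 × 0.8167 ≈ 90919.7 m.
So at most 2.5e-06° × 90919.7 ≈ 0.227299 m east–west.
That is 0.227299 m = 22.73 cm.

23 cm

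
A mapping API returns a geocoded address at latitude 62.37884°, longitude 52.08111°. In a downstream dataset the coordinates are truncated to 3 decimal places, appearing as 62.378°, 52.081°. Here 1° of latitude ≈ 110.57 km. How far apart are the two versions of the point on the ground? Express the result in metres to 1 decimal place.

Δlat = 62.37884 − 62.378 = +0.00084°; Δlon = 52.08111 − 52.081 = +0.00011°.
North–south shift: 0.00084 × 110570 = 92.8788 m.
East–west at this latitude: 0.00011° × 110570 × cos 62.378° ≈ 0.00011 × 51264.3 = 5.63907 m.
Distance: √(92.8788² + 5.63907²) ≈ 93.0498 m.

93.0 metres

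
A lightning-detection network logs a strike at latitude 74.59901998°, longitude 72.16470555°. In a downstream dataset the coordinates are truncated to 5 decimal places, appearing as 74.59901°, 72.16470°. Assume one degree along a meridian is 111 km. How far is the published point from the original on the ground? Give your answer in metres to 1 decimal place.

The latitude changed by +0.00000998° and the longitude by +0.00000555°.
North–south shift: 0.00000998 × 111000 = 1.10778 m.
East–west at this latitude: 0.00000555° × 111000 × cos 74.599° ≈ 0.00000555 × 29478.6 = 0.163606 m.
Distance: √(1.10778² + 0.163606²) ≈ 1.1198 m.

1.1 metres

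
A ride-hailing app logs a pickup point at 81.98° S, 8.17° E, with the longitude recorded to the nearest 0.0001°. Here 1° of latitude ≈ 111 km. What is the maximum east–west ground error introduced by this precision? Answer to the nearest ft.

Rounding to 4 decimal places leaves the longitude within ±5e-05° of the true value.
At latitude 81.98° a degree of longitude spans 111000 m × cos 81.98° = 111000 × 0.1395 ≈ 15486.6 m.
So at most 5e-05° × 15486.6 ≈ 0.774329 m east–west.
Converting: 0.774329 m × 3.2808 ft/m ≈ 2.5404 ft.

3 ft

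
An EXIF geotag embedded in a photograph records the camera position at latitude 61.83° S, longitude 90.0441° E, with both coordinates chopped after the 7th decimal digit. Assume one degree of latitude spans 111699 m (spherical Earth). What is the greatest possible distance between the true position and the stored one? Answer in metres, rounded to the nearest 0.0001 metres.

0.0124 metres

Truncating at 7 decimal places can drop up to a full unit in the last place, so each coordinate may be off by as much as 1e-07°.
Latitude error → 1e-07 × 111699 = 0.0111699 m along the meridian.
East–west component at 61.83°: 1e-07° × 111699 × cos 61.83° ≈ 1e-07 × 52731.9 ≈ 0.00527319 m.
Combining orthogonally: (0.0111699² + 0.00527319²)^½ ≈ 0.0123521 m.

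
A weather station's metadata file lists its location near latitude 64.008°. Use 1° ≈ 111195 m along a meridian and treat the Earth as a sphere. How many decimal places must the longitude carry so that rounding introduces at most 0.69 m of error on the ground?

5

At 64.008° one degree of longitude covers 111195 × cos 64.008° ≈ 111195 × 0.4382 ≈ 48730.7 m.
With N decimal places the half-ulp bound is 0.5·10⁻ᴺ°, or 0.5·10⁻ᴺ × 48730.7 m on the ground.
Need 0.5 × 48730.7 × 10⁻ᴺ ≤ 0.69 → 10⁻ᴺ ≤ 2.832e-05, so N ≥ 4.55.
So 5 decimal places suffice (0.244 m); 4 would allow up to 2.44 m.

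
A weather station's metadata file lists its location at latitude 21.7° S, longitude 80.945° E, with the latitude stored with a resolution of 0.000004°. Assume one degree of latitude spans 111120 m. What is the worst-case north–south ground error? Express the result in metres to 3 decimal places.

With a 0.000004° grid the true value lies within half a step, ±0.000004°/2 = ±2e-06°, of the stored one.
Along the meridian that is 2e-06° × 111120 m/° = 0.22224 m.

0.222 metres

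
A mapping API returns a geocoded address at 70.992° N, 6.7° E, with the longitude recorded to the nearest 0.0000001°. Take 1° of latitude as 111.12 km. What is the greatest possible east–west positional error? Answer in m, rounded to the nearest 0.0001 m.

Rounding to 7 decimal places leaves the longitude within ±5e-08° of the true value.
Parallels shrink by cos φ, so at 70.992° a degree of longitude is 111120 × 0.3257 ≈ 36191.8 m.
East–west error: 5e-08° × 36191.8 m/° ≈ 0.00180959 m.

0.0018 m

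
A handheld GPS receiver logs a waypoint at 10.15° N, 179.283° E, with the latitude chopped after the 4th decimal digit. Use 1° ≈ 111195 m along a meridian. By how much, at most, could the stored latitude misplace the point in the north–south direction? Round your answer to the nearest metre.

11 metres

Truncating at 4 decimal places can drop up to a full unit in the last place, so the latitude may be off by as much as 0.0001°.
North–south distance: 0.0001° × 111195 m/° = 11.1195 m.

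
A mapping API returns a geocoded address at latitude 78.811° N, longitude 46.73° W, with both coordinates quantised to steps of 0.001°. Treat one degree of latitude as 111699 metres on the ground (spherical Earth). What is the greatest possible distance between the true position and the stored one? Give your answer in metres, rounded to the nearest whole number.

57 metres

With a 0.001° grid the true value lies within half a step, ±0.001°/2 = ±0.0005°, of the stored one.
North–south component: 0.0005° × 111699 = 55.8495 m.
Longitude error → 0.0005 × 111699 × cos 78.811° = 0.0005 × 111699 × 0.1940 ≈ 10.8374 m.
Combining orthogonally: (55.8495² + 10.8374²)^½ ≈ 56.8913 m.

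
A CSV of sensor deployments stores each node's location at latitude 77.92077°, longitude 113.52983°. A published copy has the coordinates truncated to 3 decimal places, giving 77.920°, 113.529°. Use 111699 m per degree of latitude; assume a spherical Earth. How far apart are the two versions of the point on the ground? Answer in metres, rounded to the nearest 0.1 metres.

Δlat = 77.92077 − 77.920 = +0.00077°; Δlon = 113.52983 − 113.529 = +0.00083°.
N–S: 0.00077° × 111699 m/° = 86.0082 m.
E–W at 77.92°: 0.00083° × 111699 × cos 77.92° = 0.00083 × 111699 × 0.2093 ≈ 19.4021 m.
Distance: √(86.0082² + 19.4021²) ≈ 88.1695 m.

88.2 metres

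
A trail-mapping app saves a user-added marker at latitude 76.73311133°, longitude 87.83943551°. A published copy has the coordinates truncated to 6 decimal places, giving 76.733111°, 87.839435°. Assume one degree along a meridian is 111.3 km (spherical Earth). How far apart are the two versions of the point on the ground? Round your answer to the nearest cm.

4 cm

The latitude changed by +0.00000033° and the longitude by +0.00000051°.
North–south shift: 0.00000033 × 111300 = 0.036729 m.
E–W at 76.7331°: 0.00000051° × 111300 × cos 76.7331° = 0.00000051 × 111300 × 0.2295 ≈ 0.0130264 m.
Combined displacement = (0.036729² + 0.0130264²)^½ ≈ 0.0389706 m.
That is 0.0389706 m = 3.8971 cm.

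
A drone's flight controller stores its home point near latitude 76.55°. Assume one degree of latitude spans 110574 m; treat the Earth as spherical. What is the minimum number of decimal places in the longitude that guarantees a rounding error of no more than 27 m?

At 76.55° one degree of longitude covers 110574 × cos 76.55° ≈ 110574 × 0.2326 ≈ 25719.1 m.
N decimal places → at most half a unit in the last place, 0.5 × 10⁻ᴺ° = 25719.1/2 × 10⁻ᴺ m.
Setting 12859.6 × 10⁻ᴺ ≤ 27 gives 10ᴺ ≥ 476.3, i.e. N ≥ 2.68.
N = 2 would give 129 m (too coarse); N = 3 gives 12.9 m ≤ 27 m.

3 decimal places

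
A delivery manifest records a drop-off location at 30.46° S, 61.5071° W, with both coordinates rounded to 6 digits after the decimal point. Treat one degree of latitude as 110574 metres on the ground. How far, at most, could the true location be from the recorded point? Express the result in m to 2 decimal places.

0.07 m

Rounding to 6 decimal places leaves each coordinate within ±5e-07° of the true value.
N–S: 5e-07° × 110574 m/° = 0.055287 m.
E–W at 30.46°: 5e-07° × 110574 × cos 30.46° = 5e-07 × 110574 × 0.8620 ≈ 0.0476565 m.
Combining orthogonally: (0.055287² + 0.0476565²)^½ ≈ 0.0729917 m.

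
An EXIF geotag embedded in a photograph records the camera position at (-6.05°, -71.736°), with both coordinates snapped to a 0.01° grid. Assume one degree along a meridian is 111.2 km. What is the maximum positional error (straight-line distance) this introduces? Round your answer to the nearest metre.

784 metres

With a 0.01° grid the true value lies within half a step, ±0.01°/2 = ±0.005°, of the stored one.
North–south component: 0.005° × 111200 = 556 m.
Longitude error → 0.005 × 111200 × cos 6.05° = 0.005 × 111200 × 0.9944 ≈ 552.903 m.
Worst case both components are at the extreme and orthogonal: √(556² + 552.903²) ≈ 784.116 m.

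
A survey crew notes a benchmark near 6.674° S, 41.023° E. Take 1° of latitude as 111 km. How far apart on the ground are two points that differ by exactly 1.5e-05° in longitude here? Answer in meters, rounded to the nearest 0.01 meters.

1.65 meters

At 6.674° a degree of longitude is 111000 × cos 6.674° ≈ 110248 m, so 1.5e-05° corresponds to 1.65372 m.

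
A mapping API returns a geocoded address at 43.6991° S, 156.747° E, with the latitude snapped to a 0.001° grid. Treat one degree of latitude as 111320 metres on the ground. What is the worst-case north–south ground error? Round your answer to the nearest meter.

With a 0.001° grid the true value lies within half a step, ±0.001°/2 = ±0.0005°, of the stored one.
Along the meridian that is 0.0005° × 111320 m/° = 55.66 m.

56 meters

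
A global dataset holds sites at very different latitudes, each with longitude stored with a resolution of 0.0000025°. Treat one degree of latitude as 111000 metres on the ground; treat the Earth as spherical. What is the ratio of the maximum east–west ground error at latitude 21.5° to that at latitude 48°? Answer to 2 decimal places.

1.39

With a 0.0000025° grid the true value lies within half a step, ±0.0000025°/2 = ±1.25e-06°, of the stored one.
At 21.5°: 1.25e-06° × 111000 × cos 21.5° = 1.25e-06 × 111000 × 0.9304 ≈ 0.1291 m.
At 48°: 1.25e-06° × 111000 × cos 48° = 1.25e-06 × 111000 × 0.6691 ≈ 0.092842 m.
Ratio: 0.1291 / 0.092842 = cos 21.5° / cos 48° ≈ 1.3905.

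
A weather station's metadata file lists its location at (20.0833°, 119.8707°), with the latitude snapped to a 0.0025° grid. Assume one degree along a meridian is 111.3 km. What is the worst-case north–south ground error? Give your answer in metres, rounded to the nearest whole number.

With a 0.0025° grid the true value lies within half a step, ±0.0025°/2 = ±0.00125°, of the stored one.
So the N–S error is at most 0.00125 × 111300 = 139.125 m.

139 metres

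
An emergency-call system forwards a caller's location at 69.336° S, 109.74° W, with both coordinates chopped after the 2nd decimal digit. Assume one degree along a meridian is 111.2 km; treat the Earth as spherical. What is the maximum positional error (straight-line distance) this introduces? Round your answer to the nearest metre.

1179 metres

Truncating at 2 decimal places can drop up to a full unit in the last place, so each coordinate may be off by as much as 0.01°.
N–S: 0.01° × 111200 m/° = 1112 m.
Longitude error → 0.01 × 111200 × cos 69.336° = 0.01 × 111200 × 0.3529 ≈ 392.41 m.
The two errors are perpendicular, so the maximum displacement is √(1112² + 392.41²) ≈ 1179.21 m.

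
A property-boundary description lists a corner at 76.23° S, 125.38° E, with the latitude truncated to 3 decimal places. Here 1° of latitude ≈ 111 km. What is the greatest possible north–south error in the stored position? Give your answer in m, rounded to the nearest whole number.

111 m

Truncating at 3 decimal places can drop up to a full unit in the last place, so the latitude may be off by as much as 0.001°.
So the N–S error is at most 0.001 × 111000 = 111 m.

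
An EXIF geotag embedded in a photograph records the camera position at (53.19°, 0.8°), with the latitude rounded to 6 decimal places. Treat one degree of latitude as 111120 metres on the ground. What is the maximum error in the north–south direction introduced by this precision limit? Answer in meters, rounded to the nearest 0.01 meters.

0.06 meters

Rounding to 6 decimal places leaves the latitude within ±5e-07° of the true value.
North–south distance: 5e-07° × 111120 m/° = 0.05556 m.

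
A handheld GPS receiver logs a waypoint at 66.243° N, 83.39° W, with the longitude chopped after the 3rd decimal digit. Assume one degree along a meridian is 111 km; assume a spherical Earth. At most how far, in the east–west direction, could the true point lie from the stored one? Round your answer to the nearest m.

45 m

Truncating at 3 decimal places can drop up to a full unit in the last place, so the longitude may be off by as much as 0.001°.
Parallels shrink by cos φ, so at 66.243° a degree of longitude is 111000 × 0.4029 ≈ 44717.3 m.
So at most 0.001° × 44717.3 ≈ 44.7173 m east–west.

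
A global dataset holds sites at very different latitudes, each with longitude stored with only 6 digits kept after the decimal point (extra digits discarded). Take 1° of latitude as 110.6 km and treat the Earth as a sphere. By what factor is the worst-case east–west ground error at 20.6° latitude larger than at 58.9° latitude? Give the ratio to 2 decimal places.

1.81

Truncating at 6 decimal places can drop up to a full unit in the last place, so the longitude may be off by as much as 1e-06°.
Error at 20.6° = 1e-06° × 110600 × cos 20.6° ≈ 0.1106 × 0.9361 = 0.10353 m.
At 58.9°: 1e-06° × 110600 × cos 58.9° = 1e-06 × 110600 × 0.5165 ≈ 0.057129 m.
The ratio reduces to cos 20.6° / cos 58.9° = 0.9361/0.5165 ≈ 1.8122.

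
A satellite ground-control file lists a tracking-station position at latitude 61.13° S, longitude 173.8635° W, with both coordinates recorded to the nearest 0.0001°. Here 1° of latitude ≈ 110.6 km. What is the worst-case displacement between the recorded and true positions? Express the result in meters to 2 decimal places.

Rounding to 4 decimal places leaves each coordinate within ±5e-05° of the true value.
Latitude error → 5e-05 × 110600 = 5.53 m along the meridian.
Longitude error → 5e-05 × 110600 × cos 61.13° = 5e-05 × 110600 × 0.4828 ≈ 2.67002 m.
Combining orthogonally: (5.53² + 2.67002²)^½ ≈ 6.14084 m.

6.14 meters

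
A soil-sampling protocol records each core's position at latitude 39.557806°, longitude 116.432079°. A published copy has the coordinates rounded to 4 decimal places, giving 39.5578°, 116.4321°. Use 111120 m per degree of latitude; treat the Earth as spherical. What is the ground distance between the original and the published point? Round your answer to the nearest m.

2 m

Δlat = 39.557806 − 39.5578 = +0.000006°; Δlon = 116.432079 − 116.4321 = -0.000021°.
N–S: 0.000006° × 111120 m/° = 0.66672 m.
E–W at 39.5578°: -0.000021° × 111120 × cos 39.5578° = -0.000021 × 111120 × 0.7710 ≈ -1.7991 m.
Combined displacement = (0.66672² + 1.7991²)^½ ≈ 1.91867 m.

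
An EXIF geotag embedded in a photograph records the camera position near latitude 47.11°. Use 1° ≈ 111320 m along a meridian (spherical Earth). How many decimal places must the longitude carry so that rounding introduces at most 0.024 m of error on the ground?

7 decimal places

At 47.11° one degree of longitude covers 111320 × cos 47.11° ≈ 111320 × 0.6806 ≈ 75763.6 m.
Rounding to N decimal places gives at most 0.5 × 10⁻ᴺ degrees of error, i.e. 0.5 × 10⁻ᴺ × 75763.6 m.
Setting 37881.8 × 10⁻ᴺ ≤ 0.024 gives 10ᴺ ≥ 1.578e+06, i.e. N ≥ 6.20.
At 6 places the error can reach 0.0379 m, but 7 places keeps it to 0.00379 m.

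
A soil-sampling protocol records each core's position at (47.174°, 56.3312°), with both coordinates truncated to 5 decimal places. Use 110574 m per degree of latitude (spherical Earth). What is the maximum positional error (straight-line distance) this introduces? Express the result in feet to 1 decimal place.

4.4 feet

Truncating at 5 decimal places can drop up to a full unit in the last place, so each coordinate may be off by as much as 1e-05°.
N–S: 1e-05° × 110574 m/° = 1.10574 m.
East–west component at 47.174°: 1e-05° × 110574 × cos 47.174° ≈ 1e-05 × 75165.4 ≈ 0.751654 m.
Worst case both components are at the extreme and orthogonal: √(1.10574² + 0.751654²) ≈ 1.33703 m.
In feet: 1.33703 m ÷ 0.3048 ≈ 4.3866 ft.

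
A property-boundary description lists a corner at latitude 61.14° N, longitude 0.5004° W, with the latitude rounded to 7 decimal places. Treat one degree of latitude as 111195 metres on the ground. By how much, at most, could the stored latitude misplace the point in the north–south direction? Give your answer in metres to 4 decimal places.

Rounding to 7 decimal places leaves the latitude within ±5e-08° of the true value.
So the N–S error is at most 5e-08 × 111195 = 0.00555975 m.

0.0056 metres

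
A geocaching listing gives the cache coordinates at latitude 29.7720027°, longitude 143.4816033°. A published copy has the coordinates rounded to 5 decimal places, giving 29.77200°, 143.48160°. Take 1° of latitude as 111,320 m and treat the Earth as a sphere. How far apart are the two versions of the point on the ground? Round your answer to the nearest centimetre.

44 centimetres

Δlat = 29.7720027 − 29.77200 = +0.0000027°; Δlon = 143.4816033 − 143.48160 = +0.0000033°.
N–S: 0.0000027° × 111320 m/° = 0.300564 m.
E–W at 29.772°: 0.0000033° × 111320 × cos 29.772° = 0.0000033 × 111320 × 0.8680 ≈ 0.318868 m.
Combined displacement = (0.300564² + 0.318868²)^½ ≈ 0.438196 m.
That is 0.438196 m = 43.82 cm.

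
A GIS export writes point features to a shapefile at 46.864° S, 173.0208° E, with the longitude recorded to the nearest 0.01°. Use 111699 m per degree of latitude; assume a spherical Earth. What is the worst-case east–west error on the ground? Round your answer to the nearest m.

Rounding to 2 decimal places leaves the longitude within ±0.005° of the true value.
Parallels shrink by cos φ, so at 46.864° a degree of longitude is 111699 × 0.6837 ≈ 76372.2 m.
Maximum E–W displacement: 0.005 × 76372.2 = 381.861 m.

382 m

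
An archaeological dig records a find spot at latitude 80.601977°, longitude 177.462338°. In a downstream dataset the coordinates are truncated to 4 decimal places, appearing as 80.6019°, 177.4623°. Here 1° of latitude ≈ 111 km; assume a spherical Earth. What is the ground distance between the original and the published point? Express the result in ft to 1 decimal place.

28.1 ft

Δlat = 80.601977 − 80.6019 = +0.000077°; Δlon = 177.462338 − 177.4623 = +0.000038°.
North–south shift: 0.000077 × 111000 = 8.547 m.
East–west at this latitude: 0.000038° × 111000 × cos 80.6019° ≈ 0.000038 × 18125.6 = 0.688771 m.
Combined displacement = (8.547² + 0.688771²)^½ ≈ 8.57471 m.
In feet: 8.57471 m ÷ 0.3048 ≈ 28.132 ft.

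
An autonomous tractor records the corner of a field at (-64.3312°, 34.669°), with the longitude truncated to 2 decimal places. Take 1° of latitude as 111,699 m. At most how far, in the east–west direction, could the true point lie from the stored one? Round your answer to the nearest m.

484 m

Truncating at 2 decimal places can drop up to a full unit in the last place, so the longitude may be off by as much as 0.01°.
Parallels shrink by cos φ, so at 64.3312° a degree of longitude is 111699 × 0.4332 ≈ 48384.5 m.
So at most 0.01° × 48384.5 ≈ 483.845 m east–west.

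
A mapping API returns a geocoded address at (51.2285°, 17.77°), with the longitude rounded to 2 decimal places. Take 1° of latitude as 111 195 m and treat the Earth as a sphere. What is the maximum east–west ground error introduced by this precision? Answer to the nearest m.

348 m

Rounding to 2 decimal places leaves the longitude within ±0.005° of the true value.
At latitude 51.2285° a degree of longitude spans 111195 m × cos 51.2285° = 111195 × 0.6262 ≈ 69632.1 m.
So at most 0.005° × 69632.1 ≈ 348.16 m east–west.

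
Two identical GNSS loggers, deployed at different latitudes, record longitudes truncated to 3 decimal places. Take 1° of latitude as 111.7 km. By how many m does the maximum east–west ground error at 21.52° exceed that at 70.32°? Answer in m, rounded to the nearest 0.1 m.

66.3 m

Truncating at 3 decimal places can drop up to a full unit in the last place, so the longitude may be off by as much as 0.001°.
Error at 21.52° = 0.001° × 111700 × cos 21.52° ≈ 111.7 × 0.9303 = 103.91 m.
At 70.32°: 0.001° × 111700 × cos 70.32° = 0.001 × 111700 × 0.3368 ≈ 37.617 m.
So the lower-latitude error exceeds the higher by 103.91 − 37.617 = 66.297 m.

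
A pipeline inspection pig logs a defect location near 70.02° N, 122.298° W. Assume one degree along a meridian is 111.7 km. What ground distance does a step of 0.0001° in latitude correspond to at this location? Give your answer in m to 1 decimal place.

0.0001° × 111700 m/° = 11.17 m.

11.2 m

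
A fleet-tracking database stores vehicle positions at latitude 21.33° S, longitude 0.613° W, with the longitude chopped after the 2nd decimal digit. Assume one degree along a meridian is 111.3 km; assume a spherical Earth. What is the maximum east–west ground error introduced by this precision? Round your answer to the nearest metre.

Truncating at 2 decimal places can drop up to a full unit in the last place, so the longitude may be off by as much as 0.01°.
Parallels shrink by cos φ, so at 21.33° a degree of longitude is 111300 × 0.9315 ≈ 103676 m.
East–west error: 0.01° × 103676 m/° ≈ 1036.76 m.

1037 metres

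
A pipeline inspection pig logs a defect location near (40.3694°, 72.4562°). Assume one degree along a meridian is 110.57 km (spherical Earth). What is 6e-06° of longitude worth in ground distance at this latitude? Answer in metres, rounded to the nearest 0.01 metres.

One degree of longitude here spans 110570 × cos 40.3694° = 110570 × 0.7619 ≈ 84241.6 m; 6e-06° of that is 0.505449 m.

0.51 metres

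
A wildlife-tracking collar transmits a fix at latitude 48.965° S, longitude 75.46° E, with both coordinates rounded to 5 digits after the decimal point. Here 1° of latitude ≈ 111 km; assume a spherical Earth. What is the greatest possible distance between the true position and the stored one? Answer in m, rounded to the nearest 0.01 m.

Rounding to 5 decimal places leaves each coordinate within ±5e-06° of the true value.
N–S: 5e-06° × 111000 m/° = 0.555 m.
East–west component at 48.965°: 5e-06° × 111000 × cos 48.965° ≈ 5e-06 × 72873.7 ≈ 0.364369 m.
The two errors are perpendicular, so the maximum displacement is √(0.555² + 0.364369²) ≈ 0.66392 m.

0.66 m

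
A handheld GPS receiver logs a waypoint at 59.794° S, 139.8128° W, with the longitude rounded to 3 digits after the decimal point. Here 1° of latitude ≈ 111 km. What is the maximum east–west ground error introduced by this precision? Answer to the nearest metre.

Rounding to 3 decimal places leaves the longitude within ±0.0005° of the true value.
One degree of longitude at 59.794° is 111000 × cos 59.794° ≈ 111000 × 0.5031 = 55845.3 m.
East–west error: 0.0005° × 55845.3 m/° ≈ 27.9226 m.

28 metres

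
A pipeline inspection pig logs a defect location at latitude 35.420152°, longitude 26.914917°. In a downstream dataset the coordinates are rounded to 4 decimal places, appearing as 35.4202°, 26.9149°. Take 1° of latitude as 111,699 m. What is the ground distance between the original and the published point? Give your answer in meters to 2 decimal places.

5.58 meters

Δlat = 35.420152 − 35.4202 = -0.000048°; Δlon = 26.914917 − 26.9149 = +0.000017°.
North–south shift: -0.000048 × 111699 = -5.36155 m.
E–W at 35.4202°: 0.000017° × 111699 × cos 35.4202° = 0.000017 × 111699 × 0.8149 ≈ 1.54744 m.
Combined displacement = (5.36155² + 1.54744²)^½ ≈ 5.5804 m.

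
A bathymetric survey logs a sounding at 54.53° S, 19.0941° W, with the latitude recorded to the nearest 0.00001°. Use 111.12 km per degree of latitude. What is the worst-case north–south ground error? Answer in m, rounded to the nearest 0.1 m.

0.6 m

Rounding to 5 decimal places leaves the latitude within ±5e-06° of the true value.
North–south distance: 5e-06° × 111120 m/° = 0.5556 m.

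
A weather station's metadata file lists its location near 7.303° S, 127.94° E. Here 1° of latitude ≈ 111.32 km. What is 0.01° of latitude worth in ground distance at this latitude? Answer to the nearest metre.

Along a meridian 0.01° is 0.01 × 111320 = 1113.2 m.

1113 metres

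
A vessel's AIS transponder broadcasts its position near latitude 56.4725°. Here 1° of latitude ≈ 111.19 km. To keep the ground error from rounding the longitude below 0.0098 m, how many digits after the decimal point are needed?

7 decimal places

At 56.4725° one degree of longitude covers 111190 × cos 56.4725° ≈ 111190 × 0.5523 ≈ 61414.4 m.
With N decimal places the half-ulp bound is 0.5·10⁻ᴺ°, or 0.5·10⁻ᴺ × 61414.4 m on the ground.
Setting 30707.2 × 10⁻ᴺ ≤ 0.0098 gives 10ᴺ ≥ 3.133e+06, i.e. N ≥ 6.50.
N = 6 would give 0.0307 m (too coarse); N = 7 gives 0.00307 m ≤ 0.0098 m.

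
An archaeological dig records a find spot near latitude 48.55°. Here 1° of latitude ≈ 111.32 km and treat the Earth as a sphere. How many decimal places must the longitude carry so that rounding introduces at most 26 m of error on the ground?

4

At 48.55° one degree of longitude covers 111320 × cos 48.55° ≈ 111320 × 0.6620 ≈ 73690.1 m.
With N decimal places the half-ulp bound is 0.5·10⁻ᴺ°, or 0.5·10⁻ᴺ × 73690.1 m on the ground.
Need 0.5 × 73690.1 × 10⁻ᴺ ≤ 26 → 10⁻ᴺ ≤ 7.057e-04, so N ≥ 3.15.
At 3 places the error can reach 36.8 m, but 4 places keeps it to 3.68 m.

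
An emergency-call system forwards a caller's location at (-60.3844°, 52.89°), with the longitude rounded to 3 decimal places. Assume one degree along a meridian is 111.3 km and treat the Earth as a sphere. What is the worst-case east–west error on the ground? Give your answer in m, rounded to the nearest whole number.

28 m

Rounding to 3 decimal places leaves the longitude within ±0.0005° of the true value.
At latitude 60.3844° a degree of longitude spans 111300 m × cos 60.3844° = 111300 × 0.4942 ≈ 55002.1 m.
East–west error: 0.0005° × 55002.1 m/° ≈ 27.501 m.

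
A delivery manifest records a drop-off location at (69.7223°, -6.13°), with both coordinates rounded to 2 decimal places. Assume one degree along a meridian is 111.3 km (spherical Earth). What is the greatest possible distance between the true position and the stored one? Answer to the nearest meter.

Rounding to 2 decimal places leaves each coordinate within ±0.005° of the true value.
N–S: 0.005° × 111300 m/° = 556.5 m.
Longitude error → 0.005 × 111300 × cos 69.7223° = 0.005 × 111300 × 0.3466 ≈ 192.867 m.
Combining orthogonally: (556.5² + 192.867²)^½ ≈ 588.973 m.

589 meters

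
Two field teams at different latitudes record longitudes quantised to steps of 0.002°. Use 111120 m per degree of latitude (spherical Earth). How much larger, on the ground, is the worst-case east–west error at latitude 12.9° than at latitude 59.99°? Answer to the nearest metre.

With a 0.002° grid the true value lies within half a step, ±0.002°/2 = ±0.001°, of the stored one.
Error at 12.9° = 0.001° × 111120 × cos 12.9° ≈ 111.12 × 0.9748 = 108.32 m.
At 59.99°: 0.001° × 111120 × cos 59.99° = 0.001 × 111120 × 0.5002 ≈ 55.577 m.
Difference: 108.32 − 55.577 = 52.739 m.

53 metres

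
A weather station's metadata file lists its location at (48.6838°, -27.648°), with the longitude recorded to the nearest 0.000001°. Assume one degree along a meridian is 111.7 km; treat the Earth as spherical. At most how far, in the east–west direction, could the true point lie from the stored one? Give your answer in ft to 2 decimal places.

0.12 ft

Rounding to 6 decimal places leaves the longitude within ±5e-07° of the true value.
At latitude 48.6838° a degree of longitude spans 111700 m × cos 48.6838° = 111700 × 0.6602 ≈ 73745.9 m.
East–west error: 5e-07° × 73745.9 m/° ≈ 0.036873 m.
In feet: 0.036873 m ÷ 0.3048 ≈ 0.12097 ft.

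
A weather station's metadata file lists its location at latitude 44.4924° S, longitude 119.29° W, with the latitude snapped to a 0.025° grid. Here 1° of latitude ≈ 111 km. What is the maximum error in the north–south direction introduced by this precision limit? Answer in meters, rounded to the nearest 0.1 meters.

With a 0.025° grid the true value lies within half a step, ±0.025°/2 = ±0.0125°, of the stored one.
So the N–S error is at most 0.0125 × 111000 = 1387.5 m.

1387.5 meters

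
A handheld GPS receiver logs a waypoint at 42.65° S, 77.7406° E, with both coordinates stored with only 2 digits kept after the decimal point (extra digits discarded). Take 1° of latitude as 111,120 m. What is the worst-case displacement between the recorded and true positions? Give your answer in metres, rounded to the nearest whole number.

1379 metres

Truncating at 2 decimal places can drop up to a full unit in the last place, so each coordinate may be off by as much as 0.01°.
N–S: 0.01° × 111120 m/° = 1111.2 m.
East–west component at 42.65°: 0.01° × 111120 × cos 42.65° ≈ 0.01 × 81729.4 ≈ 817.294 m.
The two errors are perpendicular, so the maximum displacement is √(1111.2² + 817.294²) ≈ 1379.4 m.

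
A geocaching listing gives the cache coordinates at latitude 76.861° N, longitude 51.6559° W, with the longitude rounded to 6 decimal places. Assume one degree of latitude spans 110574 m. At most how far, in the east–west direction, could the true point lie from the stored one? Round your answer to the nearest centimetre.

1 centimetres

Rounding to 6 decimal places leaves the longitude within ±5e-07° of the true value.
One degree of longitude at 76.861° is 110574 × cos 76.861° ≈ 110574 × 0.2273 = 25135 m.
Maximum E–W displacement: 5e-07 × 25135 = 0.0125675 m.
That is 0.0125675 m = 1.2568 cm.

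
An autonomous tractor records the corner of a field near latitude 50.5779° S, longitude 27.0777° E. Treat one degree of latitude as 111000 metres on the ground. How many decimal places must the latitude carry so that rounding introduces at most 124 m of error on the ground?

One degree of latitude covers 111000 m.
N decimal places → at most half a unit in the last place, 0.5 × 10⁻ᴺ° = 111000/2 × 10⁻ᴺ m.
Setting 55500 × 10⁻ᴺ ≤ 124 gives 10ᴺ ≥ 447.6, i.e. N ≥ 2.65.
At 2 places the error can reach 555 m, but 3 places keeps it to 55.5 m.

3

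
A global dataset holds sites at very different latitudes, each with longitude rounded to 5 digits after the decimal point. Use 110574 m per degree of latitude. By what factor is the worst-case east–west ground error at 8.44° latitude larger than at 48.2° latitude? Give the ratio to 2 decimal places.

Rounding to 5 decimal places leaves the longitude within ±5e-06° of the true value.
Error at 8.44° = 5e-06° × 110574 × cos 8.44° ≈ 0.55287 × 0.9892 = 0.54688 m.
Error at 48.2° = 5e-06° × 110574 × cos 48.2° ≈ 0.55287 × 0.6665 = 0.36851 m.
The ratio reduces to cos 8.44° / cos 48.2° = 0.9892/0.6665 ≈ 1.4841.

1.48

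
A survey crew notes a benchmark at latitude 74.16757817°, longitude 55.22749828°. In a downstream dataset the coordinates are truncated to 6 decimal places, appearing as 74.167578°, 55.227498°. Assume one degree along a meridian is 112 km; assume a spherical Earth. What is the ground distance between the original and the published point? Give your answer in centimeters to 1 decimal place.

Δlat = 74.16757817 − 74.167578 = +0.00000017°; Δlon = 55.22749828 − 55.227498 = +0.00000028°.
N–S: 0.00000017° × 112000 m/° = 0.01904 m.
East–west at this latitude: 0.00000028° × 112000 × cos 74.1676° ≈ 0.00000028 × 30556.4 = 0.00855578 m.
Hypotenuse of the two orthogonal shifts: √(0.01904² + 0.00855578²) = 0.020874 m.
That is 0.020874 m = 2.0874 cm.

2.1 centimeters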